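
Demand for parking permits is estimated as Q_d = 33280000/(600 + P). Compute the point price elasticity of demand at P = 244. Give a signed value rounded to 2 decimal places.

dQ_d/dP = −33280000/(600 + P)² = -46.7195. At P = 244, Q_d = 39431.3.
Ed = (dQ_d/dP)·(P/Q_d) = (-46.7195) × (244/39431.3) = -0.2890…

-0.29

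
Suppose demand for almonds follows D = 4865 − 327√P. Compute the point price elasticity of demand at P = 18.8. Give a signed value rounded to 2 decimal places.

-0.21

dD/dP = −327/(2√P) = -37.7085. At P = 18.8, D = 3447.16.
Ed = (dD/dP)·(P/D) = (-37.7085) × (18.8/3447.16) = -0.2056…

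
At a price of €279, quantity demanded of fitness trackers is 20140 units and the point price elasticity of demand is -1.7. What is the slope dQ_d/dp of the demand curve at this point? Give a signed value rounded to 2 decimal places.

-122.72

Ed = (dQ_d/dp)·(p/Q_d) ⇒ dQ_d/dp = Ed·Q_d/p = (-1.7)·20140/279 = -122.7168…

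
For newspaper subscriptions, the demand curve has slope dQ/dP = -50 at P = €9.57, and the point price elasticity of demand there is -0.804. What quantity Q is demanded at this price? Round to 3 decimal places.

Ed = (dQ/dP)·(P/Q) ⇒ Q = (dQ/dP)·P/Ed = (-50)·9.57/(-0.804) = 595.14925…

595.149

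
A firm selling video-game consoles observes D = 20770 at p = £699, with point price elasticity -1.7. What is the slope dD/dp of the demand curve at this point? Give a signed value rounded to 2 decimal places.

Ed = (dD/dp)·(p/D) ⇒ dD/dp = Ed·D/p = (-1.7)·20770/699 = -50.5135…

-50.51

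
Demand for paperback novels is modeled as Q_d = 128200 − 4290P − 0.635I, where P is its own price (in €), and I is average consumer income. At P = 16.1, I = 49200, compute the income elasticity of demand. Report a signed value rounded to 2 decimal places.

-1.12

At the given values, Q_d = 128200 − 4290(16.1) − 0.635(49200) = 27889.
∂Q_d/∂I = -0.635.
E = (-0.635) × (49200/27889) = -1.1202…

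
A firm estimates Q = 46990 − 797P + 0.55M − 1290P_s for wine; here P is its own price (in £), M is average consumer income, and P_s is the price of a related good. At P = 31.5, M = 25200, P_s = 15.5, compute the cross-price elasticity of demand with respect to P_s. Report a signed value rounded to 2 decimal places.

At the given values, Q = 46990 − 797(31.5) + 0.55(25200) − 1290(15.5) = 15749.5.
∂Q/∂P_s = -1290.
E = (-1290) × (15.5/15749.5) = -1.2695…

-1.27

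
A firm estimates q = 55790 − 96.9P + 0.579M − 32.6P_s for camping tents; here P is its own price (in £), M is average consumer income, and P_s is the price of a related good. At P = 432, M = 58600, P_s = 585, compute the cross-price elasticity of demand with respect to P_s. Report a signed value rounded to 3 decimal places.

At the given values, q = 55790 − 96.9(432) + 0.579(58600) − 32.6(585) = 28787.6.
∂q/∂P_s = -32.6.
E = (-32.6) × (585/28787.6) = -0.66247…

-0.662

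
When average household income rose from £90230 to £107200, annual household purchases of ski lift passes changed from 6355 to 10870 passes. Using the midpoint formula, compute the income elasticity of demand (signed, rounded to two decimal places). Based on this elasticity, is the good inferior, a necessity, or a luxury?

3.05; luxury

%ΔQ = (10870 − 6355)/[( 6355 + 10870)/2] = 4515/8612.5 = 0.524238…
%ΔIncome = (107200 − 90230)/[( 90230 + 107200)/2] = 16970/98715 = 0.171909…
E_income = (4515/8612.5) / (16970/98715) = 3.0495…
E_income > 1 ⇒ normal good, luxury.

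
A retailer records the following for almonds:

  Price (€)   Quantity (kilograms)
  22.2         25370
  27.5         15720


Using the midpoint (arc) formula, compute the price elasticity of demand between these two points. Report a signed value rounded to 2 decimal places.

-2.20

%ΔQ = (15720 − 25370) / [(25370 + 15720)/2] = -9650/20545 = -0.469700…
%ΔP = (27.5 − 22.2) / [(22.2 + 27.5)/2] = 5.3/24.85 = 0.213279…
Arc Ed = %ΔQ / %ΔP = (-9650/20545) / (5.3/24.85) = -2.2022…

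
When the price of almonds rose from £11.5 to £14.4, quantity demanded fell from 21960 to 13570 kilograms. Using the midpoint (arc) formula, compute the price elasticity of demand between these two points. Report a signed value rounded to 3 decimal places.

%ΔQ = (13570 − 21960) / [(21960 + 13570)/2] = -8390/17765 = -0.472276…
%ΔP = (14.4 − 11.5) / [(11.5 + 14.4)/2] = 2.9/12.95 = 0.223938…
Arc Ed = %ΔQ / %ΔP = (-8390/17765) / (2.9/12.95) = -2.10896…

-2.109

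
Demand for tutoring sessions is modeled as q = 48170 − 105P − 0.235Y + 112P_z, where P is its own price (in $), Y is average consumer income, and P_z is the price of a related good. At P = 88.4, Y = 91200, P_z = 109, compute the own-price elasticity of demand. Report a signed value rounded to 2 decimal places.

At the given values, q = 48170 − 105(88.4) − 0.235(91200) + 112(109) = 29664.
∂q/∂P = −105.
E = (-105) × (88.4/29664) = -0.3129…

-0.31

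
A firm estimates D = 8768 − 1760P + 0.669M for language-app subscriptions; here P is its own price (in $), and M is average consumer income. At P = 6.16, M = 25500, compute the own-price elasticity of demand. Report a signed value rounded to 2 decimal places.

-0.72

At the given values, D = 8768 − 1760(6.16) + 0.669(25500) = 14985.9.
∂D/∂P = −1760.
E = (-1760) × (6.16/14985.9) = -0.7234…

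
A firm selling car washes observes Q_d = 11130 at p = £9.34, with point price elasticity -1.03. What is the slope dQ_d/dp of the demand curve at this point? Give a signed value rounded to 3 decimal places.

Ed = (dQ_d/dp)·(p/Q_d) ⇒ dQ_d/dp = Ed·Q_d/p = (-1.03)·11130/9.34 = -1227.39828…

-1227.398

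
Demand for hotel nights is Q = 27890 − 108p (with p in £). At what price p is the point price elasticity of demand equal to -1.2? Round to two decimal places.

Ed = −108p/(27890 − 108p). Set this equal to -1.2:
108p = 1.2·(27890 − 108p) ⇒ 108p(1 + 1.2) = 1.2·27890
p = 1.2·27890 / (108·2.2) = 140.8585…

140.86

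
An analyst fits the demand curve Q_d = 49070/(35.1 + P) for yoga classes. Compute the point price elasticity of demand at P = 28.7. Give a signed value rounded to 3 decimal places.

-0.450

dQ_d/dP = −49070/(35.1 + P)² = -12.0552. At P = 28.7, Q_d = 769.122.
Ed = (dQ_d/dP)·(P/Q_d) = (-12.0552) × (28.7/769.122) = -0.44984…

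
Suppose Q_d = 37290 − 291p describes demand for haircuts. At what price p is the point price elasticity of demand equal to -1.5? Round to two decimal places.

Ed = −291p/(37290 − 291p). Set this equal to -1.5:
291p = 1.5·(37290 − 291p) ⇒ 291p(1 + 1.5) = 1.5·37290
p = 1.5·37290 / (291·2.5) = 76.8865…

76.89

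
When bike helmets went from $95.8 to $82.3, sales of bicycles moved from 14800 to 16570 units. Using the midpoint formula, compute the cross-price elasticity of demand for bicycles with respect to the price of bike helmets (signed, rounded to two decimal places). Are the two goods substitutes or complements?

-0.74; complements

%ΔQ_{bicycles} = (16570 − 14800)/avg = 1770/15685 = 0.112846…
%ΔP_{bike helmets} = (82.3 − 95.8)/avg = -13.5/89.05 = -0.151600…
E_cross = (1770/15685) / (-13.5/89.05) = -0.7443…
E_cross < 0 ⇒ the goods are complements.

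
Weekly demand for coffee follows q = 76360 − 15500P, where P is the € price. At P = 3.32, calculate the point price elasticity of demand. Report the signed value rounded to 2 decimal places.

dq/dP = −15500. At P = 3.32, q = 76360 − 15500(3.32) = 24900.
Ed = (dq/dP)·(P/q) = −15500 × (3.32/24900) = -2.0666…

-2.07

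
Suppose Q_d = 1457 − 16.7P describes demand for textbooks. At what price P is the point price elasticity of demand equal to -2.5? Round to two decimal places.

Ed = −16.7P/(1457 − 16.7P). Set this equal to -2.5:
16.7P = 2.5·(1457 − 16.7P) ⇒ 16.7P(1 + 2.5) = 2.5·1457
P = 2.5·1457 / (16.7·3.5) = 62.3182…

62.32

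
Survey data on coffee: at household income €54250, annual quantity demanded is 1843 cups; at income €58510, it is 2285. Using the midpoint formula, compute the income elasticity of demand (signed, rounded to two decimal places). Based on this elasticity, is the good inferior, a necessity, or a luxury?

2.83; luxury

%ΔQ = (2285 − 1843)/[( 1843 + 2285)/2] = 442/2064 = 0.214147…
%ΔIncome = (58510 − 54250)/[( 54250 + 58510)/2] = 4260/56380 = 0.075558…
E_income = (442/2064) / (4260/56380) = 2.8341…
E_income > 1 ⇒ normal good, luxury.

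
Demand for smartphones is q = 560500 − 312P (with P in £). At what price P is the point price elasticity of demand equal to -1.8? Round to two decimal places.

Ed = −312P/(560500 − 312P). Set this equal to -1.8:
312P = 1.8·(560500 − 312P) ⇒ 312P(1 + 1.8) = 1.8·560500
P = 1.8·560500 / (312·2.8) = 1154.8763…

1154.88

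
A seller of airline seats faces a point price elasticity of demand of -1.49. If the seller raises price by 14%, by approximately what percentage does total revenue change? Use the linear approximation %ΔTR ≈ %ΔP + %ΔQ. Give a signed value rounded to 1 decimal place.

%ΔQ ≈ Ed × %ΔP = (-1.49) × (+14%) = -20.8600%
%ΔTR ≈ %ΔP + %ΔQ = (+14%) + (-20.8600%) = -6.8600%

-6.9%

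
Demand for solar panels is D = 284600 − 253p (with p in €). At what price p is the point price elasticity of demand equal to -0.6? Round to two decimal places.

421.84

Ed = −253p/(284600 − 253p). Set this equal to -0.6:
253p = 0.6·(284600 − 253p) ⇒ 253p(1 + 0.6) = 0.6·284600
p = 0.6·284600 / (253·1.6) = 421.8379…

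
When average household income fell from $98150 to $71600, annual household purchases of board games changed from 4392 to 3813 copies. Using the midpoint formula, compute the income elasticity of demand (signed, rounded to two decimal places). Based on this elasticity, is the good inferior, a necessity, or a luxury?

%ΔQ = (3813 − 4392)/[( 4392 + 3813)/2] = -579/4102.5 = -0.141133…
%ΔIncome = (71600 − 98150)/[( 98150 + 71600)/2] = -26550/84875 = -0.312812…
E_income = (-579/4102.5) / (-26550/84875) = 0.4511…
0 < E_income < 1 ⇒ normal good, necessity.

0.45; necessity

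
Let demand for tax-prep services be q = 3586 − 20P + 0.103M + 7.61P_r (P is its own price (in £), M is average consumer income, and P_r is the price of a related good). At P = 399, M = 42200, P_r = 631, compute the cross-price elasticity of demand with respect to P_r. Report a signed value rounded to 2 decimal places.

At the given values, q = 3586 − 20(399) + 0.103(42200) + 7.61(631) = 4754.51.
∂q/∂P_r = 7.61.
E = (7.61) × (631/4754.51) = 1.0099…

1.01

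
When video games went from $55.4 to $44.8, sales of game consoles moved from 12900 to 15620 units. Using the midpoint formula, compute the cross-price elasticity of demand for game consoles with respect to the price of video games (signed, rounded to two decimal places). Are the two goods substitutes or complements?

-0.90; complements

%ΔQ_{game consoles} = (15620 − 12900)/avg = 2720/14260 = 0.190743…
%ΔP_{video games} = (44.8 − 55.4)/avg = -10.6/50.1 = -0.211576…
E_cross = (2720/14260) / (-10.6/50.1) = -0.9015…
E_cross < 0 ⇒ the goods are complements.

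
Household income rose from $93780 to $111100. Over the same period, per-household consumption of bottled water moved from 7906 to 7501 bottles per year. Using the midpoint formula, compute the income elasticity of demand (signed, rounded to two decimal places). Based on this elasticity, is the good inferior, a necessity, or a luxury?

%ΔQ = (7501 − 7906)/[( 7906 + 7501)/2] = -405/7703.5 = -0.052573…
%ΔIncome = (111100 − 93780)/[( 93780 + 111100)/2] = 17320/102440 = 0.169074…
E_income = (-405/7703.5) / (17320/102440) = -0.3109…
E_income < 0 ⇒ inferior good.

-0.31; inferior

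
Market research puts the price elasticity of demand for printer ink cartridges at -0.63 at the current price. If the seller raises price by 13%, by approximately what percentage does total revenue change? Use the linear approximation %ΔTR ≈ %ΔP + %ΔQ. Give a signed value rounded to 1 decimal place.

%ΔQ ≈ Ed × %ΔP = (-0.63) × (+13%) = -8.1900%
%ΔTR ≈ %ΔP + %ΔQ = (+13%) + (-8.1900%) = +4.8100%

+4.8%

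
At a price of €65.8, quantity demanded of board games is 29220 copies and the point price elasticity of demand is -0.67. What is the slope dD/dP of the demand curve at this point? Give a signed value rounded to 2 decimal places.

Ed = (dD/dP)·(P/D) ⇒ dD/dP = Ed·D/P = (-0.67)·29220/65.8 = -297.5288…

-297.53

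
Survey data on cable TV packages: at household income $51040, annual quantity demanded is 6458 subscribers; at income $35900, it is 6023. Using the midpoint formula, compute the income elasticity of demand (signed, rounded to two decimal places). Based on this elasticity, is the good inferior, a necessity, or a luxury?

0.20; necessity

%ΔQ = (6023 − 6458)/[( 6458 + 6023)/2] = -435/6240.5 = -0.069705…
%ΔIncome = (35900 − 51040)/[( 51040 + 35900)/2] = -15140/43470 = -0.348286…
E_income = (-435/6240.5) / (-15140/43470) = 0.2001…
0 < E_income < 1 ⇒ normal good, necessity.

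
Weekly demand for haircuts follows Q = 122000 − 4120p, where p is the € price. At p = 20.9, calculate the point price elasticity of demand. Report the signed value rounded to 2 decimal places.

-2.40

dQ/dp = −4120. At p = 20.9, Q = 122000 − 4120(20.9) = 35892.
Ed = (dQ/dp)·(p/Q) = −4120 × (20.9/35892) = -2.3990…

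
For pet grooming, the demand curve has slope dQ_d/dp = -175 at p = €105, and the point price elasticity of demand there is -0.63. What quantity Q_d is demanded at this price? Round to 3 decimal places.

29166.667

Ed = (dQ_d/dp)·(p/Q_d) ⇒ Q_d = (dQ_d/dp)·p/Ed = (-175)·105/(-0.63) = 29166.66666…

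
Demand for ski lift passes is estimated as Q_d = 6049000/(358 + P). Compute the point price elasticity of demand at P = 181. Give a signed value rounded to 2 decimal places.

dQ_d/dP = −6049000/(358 + P)² = -20.8212. At P = 181, Q_d = 11222.6.
Ed = (dQ_d/dP)·(P/Q_d) = (-20.8212) × (181/11222.6) = -0.3358…

-0.34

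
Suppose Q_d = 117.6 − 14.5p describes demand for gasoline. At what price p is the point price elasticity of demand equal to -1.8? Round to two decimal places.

5.21

Ed = −14.5p/(117.6 − 14.5p). Set this equal to -1.8:
14.5p = 1.8·(117.6 − 14.5p) ⇒ 14.5p(1 + 1.8) = 1.8·117.6
p = 1.8·117.6 / (14.5·2.8) = 5.2137…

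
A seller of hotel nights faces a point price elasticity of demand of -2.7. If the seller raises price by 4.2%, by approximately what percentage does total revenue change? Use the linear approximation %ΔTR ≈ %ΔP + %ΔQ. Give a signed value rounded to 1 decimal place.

-7.1%

%ΔQ ≈ Ed × %ΔP = (-2.7) × (+4.2%) = -11.3400%
%ΔTR ≈ %ΔP + %ΔQ = (+4.2%) + (-11.3400%) = -7.1400%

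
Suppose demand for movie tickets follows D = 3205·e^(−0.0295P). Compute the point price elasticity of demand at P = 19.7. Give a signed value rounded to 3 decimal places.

-0.581

dD/dP = −0.0295·D = -52.8761. At P = 19.7, D = 1792.41.
Ed = (dD/dP)·(P/D) = (-52.8761) × (19.7/1792.41) = -0.58115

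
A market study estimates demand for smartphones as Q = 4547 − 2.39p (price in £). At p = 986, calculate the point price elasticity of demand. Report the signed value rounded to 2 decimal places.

dQ/dp = −2.39. At p = 986, Q = 4547 − 2.39(986) = 2190.46.
Ed = (dQ/dp)·(p/Q) = −2.39 × (986/2190.46) = -1.0758…

-1.08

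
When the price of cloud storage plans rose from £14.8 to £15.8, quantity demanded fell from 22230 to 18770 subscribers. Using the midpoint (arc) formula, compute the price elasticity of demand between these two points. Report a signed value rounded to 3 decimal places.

-2.582

%ΔQ = (18770 − 22230) / [(22230 + 18770)/2] = -3460/20500 = -0.168780…
%ΔP = (15.8 − 14.8) / [(14.8 + 15.8)/2] = 1/15.3 = 0.065359…
Arc Ed = %ΔQ / %ΔP = (-3460/20500) / (1/15.3) = -2.58234…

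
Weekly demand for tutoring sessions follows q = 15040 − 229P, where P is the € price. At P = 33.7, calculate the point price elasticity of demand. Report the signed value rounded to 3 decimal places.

dq/dP = −229. At P = 33.7, q = 15040 − 229(33.7) = 7322.7.
Ed = (dq/dP)·(P/q) = −229 × (33.7/7322.7) = -1.05388…

-1.054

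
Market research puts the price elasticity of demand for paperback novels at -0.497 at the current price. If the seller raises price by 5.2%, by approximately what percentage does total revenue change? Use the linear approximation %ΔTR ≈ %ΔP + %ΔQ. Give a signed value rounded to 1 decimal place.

%ΔQ ≈ Ed × %ΔP = (-0.497) × (+5.2%) = -2.5844%
%ΔTR ≈ %ΔP + %ΔQ = (+5.2%) + (-2.5844%) = +2.6156%

+2.6%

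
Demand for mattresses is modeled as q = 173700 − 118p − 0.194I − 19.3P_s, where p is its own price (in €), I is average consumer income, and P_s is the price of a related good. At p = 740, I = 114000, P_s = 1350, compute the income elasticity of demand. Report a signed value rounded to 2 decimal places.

-0.58

At the given values, q = 173700 − 118(740) − 0.194(114000) − 19.3(1350) = 38209.
∂q/∂I = -0.194.
E = (-0.194) × (114000/38209) = -0.5788…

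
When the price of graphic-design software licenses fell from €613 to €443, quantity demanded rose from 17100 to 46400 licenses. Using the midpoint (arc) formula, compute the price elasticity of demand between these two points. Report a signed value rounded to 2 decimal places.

-2.87

%ΔQ = (46400 − 17100) / [(17100 + 46400)/2] = 29300/31750 = 0.922834…
%ΔP = (443 − 613) / [(613 + 443)/2] = -170/528 = -0.321969…
Arc Ed = %ΔQ / %ΔP = (29300/31750) / (-170/528) = -2.8662…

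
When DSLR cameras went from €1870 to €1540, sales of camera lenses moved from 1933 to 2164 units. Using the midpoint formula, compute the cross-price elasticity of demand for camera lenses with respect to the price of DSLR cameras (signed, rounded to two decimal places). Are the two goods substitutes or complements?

%ΔQ_{camera lenses} = (2164 − 1933)/avg = 231/2048.5 = 0.112765…
%ΔP_{DSLR cameras} = (1540 − 1870)/avg = -330/1705 = -0.193548…
E_cross = (231/2048.5) / (-330/1705) = -0.5826…
E_cross < 0 ⇒ the goods are complements.

-0.58; complements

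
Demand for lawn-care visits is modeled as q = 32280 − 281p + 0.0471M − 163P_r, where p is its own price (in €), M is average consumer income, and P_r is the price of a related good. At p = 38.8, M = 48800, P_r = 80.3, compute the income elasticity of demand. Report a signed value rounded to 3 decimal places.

0.217

At the given values, q = 32280 − 281(38.8) + 0.0471(48800) − 163(80.3) = 10586.78.
∂q/∂M = 0.0471.
E = (0.0471) × (48800/10586.78) = 0.21710…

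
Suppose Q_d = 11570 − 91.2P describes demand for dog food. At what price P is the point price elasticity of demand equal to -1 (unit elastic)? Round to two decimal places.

63.43

Ed = −91.2P/(11570 − 91.2P). Set this equal to -1:
91.2P = 1·(11570 − 91.2P) ⇒ 91.2P(1 + 1) = 1·11570
P = 1·11570 / (91.2·2) = 63.4320…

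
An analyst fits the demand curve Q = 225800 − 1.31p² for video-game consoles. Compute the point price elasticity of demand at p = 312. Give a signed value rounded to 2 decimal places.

-2.60

dQ/dp = −2·1.31·p = -817.44. At p = 312, Q = 98279.36.
Ed = (dQ/dp)·(p/Q) = (-817.44) × (312/98279.36) = -2.5950…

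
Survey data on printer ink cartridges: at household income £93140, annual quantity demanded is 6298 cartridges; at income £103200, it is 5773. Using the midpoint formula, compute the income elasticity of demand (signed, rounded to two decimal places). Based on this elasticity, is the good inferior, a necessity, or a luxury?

%ΔQ = (5773 − 6298)/[( 6298 + 5773)/2] = -525/6035.5 = -0.086985…
%ΔIncome = (103200 − 93140)/[( 93140 + 103200)/2] = 10060/98170 = 0.102475…
E_income = (-525/6035.5) / (10060/98170) = -0.8488…
E_income < 0 ⇒ inferior good.

-0.85; inferior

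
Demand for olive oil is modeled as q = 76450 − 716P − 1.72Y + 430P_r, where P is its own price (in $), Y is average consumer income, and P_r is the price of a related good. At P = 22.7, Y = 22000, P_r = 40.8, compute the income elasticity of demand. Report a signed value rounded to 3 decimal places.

-0.948

At the given values, q = 76450 − 716(22.7) − 1.72(22000) + 430(40.8) = 39900.8.
∂q/∂Y = -1.72.
E = (-1.72) × (22000/39900.8) = -0.94835…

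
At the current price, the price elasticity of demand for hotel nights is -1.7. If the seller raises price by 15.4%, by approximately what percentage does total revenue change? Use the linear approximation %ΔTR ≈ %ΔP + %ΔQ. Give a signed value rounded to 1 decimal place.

%ΔQ ≈ Ed × %ΔP = (-1.7) × (+15.4%) = -26.1800%
%ΔTR ≈ %ΔP + %ΔQ = (+15.4%) + (-26.1800%) = -10.7800%

-10.8%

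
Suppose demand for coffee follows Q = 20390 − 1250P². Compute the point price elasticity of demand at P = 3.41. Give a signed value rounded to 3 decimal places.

-4.965

dQ/dP = −2·1250·P = -8525. At P = 3.41, Q = 5854.875.
Ed = (dQ/dP)·(P/Q) = (-8525) × (3.41/5854.875) = -4.96513…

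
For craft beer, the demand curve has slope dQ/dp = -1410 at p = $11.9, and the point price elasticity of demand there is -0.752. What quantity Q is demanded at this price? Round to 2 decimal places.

Ed = (dQ/dp)·(p/Q) ⇒ Q = (dQ/dp)·p/Ed = (-1410)·11.9/(-0.752) = 22312.5

22312.50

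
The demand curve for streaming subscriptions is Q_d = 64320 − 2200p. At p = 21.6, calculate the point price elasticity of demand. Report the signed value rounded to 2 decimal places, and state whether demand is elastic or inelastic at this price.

-2.83; elastic

dQ_d/dp = −2200. At p = 21.6, Q_d = 64320 − 2200(21.6) = 16800.
Ed = (dQ_d/dp)·(p/Q_d) = −2200 × (21.6/16800) = -2.8285…
|Ed| = 2.83 > 1, so demand is elastic.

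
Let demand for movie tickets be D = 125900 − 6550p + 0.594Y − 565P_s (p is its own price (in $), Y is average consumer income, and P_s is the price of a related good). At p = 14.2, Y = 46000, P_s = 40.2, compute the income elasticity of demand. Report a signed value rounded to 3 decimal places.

0.729

At the given values, D = 125900 − 6550(14.2) + 0.594(46000) − 565(40.2) = 37501.
∂D/∂Y = 0.594.
E = (0.594) × (46000/37501) = 0.72862…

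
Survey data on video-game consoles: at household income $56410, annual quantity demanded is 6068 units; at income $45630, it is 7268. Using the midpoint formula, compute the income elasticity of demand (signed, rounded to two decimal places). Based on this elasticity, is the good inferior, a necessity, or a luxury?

-0.85; inferior

%ΔQ = (7268 − 6068)/[( 6068 + 7268)/2] = 1200/6668 = 0.179964…
%ΔIncome = (45630 − 56410)/[( 56410 + 45630)/2] = -10780/51020 = -0.211289…
E_income = (1200/6668) / (-10780/51020) = -0.8517…
E_income < 0 ⇒ inferior good.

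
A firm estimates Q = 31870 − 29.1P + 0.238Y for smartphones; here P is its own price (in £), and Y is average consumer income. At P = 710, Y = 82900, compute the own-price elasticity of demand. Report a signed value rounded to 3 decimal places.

-0.668

At the given values, Q = 31870 − 29.1(710) + 0.238(82900) = 30939.2.
∂Q/∂P = −29.1.
E = (-29.1) × (710/30939.2) = -0.66779…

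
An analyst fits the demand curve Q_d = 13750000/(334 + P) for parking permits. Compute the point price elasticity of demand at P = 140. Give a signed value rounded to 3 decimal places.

-0.295

dQ_d/dP = −13750000/(334 + P)² = -61.1992. At P = 140, Q_d = 29008.4.
Ed = (dQ_d/dP)·(P/Q_d) = (-61.1992) × (140/29008.4) = -0.29535…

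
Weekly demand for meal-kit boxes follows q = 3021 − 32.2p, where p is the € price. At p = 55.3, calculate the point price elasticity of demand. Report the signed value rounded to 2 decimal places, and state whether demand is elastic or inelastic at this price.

dq/dp = −32.2. At p = 55.3, q = 3021 − 32.2(55.3) = 1240.34.
Ed = (dq/dp)·(p/q) = −32.2 × (55.3/1240.34) = -1.4356…
|Ed| = 1.44 > 1, so demand is elastic.

-1.44; elastic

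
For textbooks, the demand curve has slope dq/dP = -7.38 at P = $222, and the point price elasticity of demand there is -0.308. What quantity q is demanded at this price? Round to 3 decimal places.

5319.351

Ed = (dq/dP)·(P/q) ⇒ q = (dq/dP)·P/Ed = (-7.38)·222/(-0.308) = 5319.35064…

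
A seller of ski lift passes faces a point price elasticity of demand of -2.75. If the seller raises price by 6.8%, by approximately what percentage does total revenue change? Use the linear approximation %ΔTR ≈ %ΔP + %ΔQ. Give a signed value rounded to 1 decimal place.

%ΔQ ≈ Ed × %ΔP = (-2.75) × (+6.8%) = -18.7000%
%ΔTR ≈ %ΔP + %ΔQ = (+6.8%) + (-18.7000%) = -11.9000%

-11.9%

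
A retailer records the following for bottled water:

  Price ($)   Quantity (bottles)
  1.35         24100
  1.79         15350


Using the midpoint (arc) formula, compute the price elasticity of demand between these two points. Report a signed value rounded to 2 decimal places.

%ΔQ = (15350 − 24100) / [(24100 + 15350)/2] = -8750/19725 = -0.443599…
%ΔP = (1.79 − 1.35) / [(1.35 + 1.79)/2] = 0.44/1.57 = 0.280254…
Arc Ed = %ΔQ / %ΔP = (-8750/19725) / (0.44/1.57) = -1.5828…

-1.58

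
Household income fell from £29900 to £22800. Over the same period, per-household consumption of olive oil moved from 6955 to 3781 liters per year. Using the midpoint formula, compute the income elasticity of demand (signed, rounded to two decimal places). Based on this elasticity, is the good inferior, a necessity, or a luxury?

2.19; luxury

%ΔQ = (3781 − 6955)/[( 6955 + 3781)/2] = -3174/5368 = -0.591281…
%ΔIncome = (22800 − 29900)/[( 29900 + 22800)/2] = -7100/26350 = -0.269449…
E_income = (-3174/5368) / (-7100/26350) = 2.1944…
E_income > 1 ⇒ normal good, luxury.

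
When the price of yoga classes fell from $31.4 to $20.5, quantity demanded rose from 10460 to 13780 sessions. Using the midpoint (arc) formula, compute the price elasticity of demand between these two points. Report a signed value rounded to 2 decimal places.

%ΔQ = (13780 − 10460) / [(10460 + 13780)/2] = 3320/12120 = 0.273927…
%ΔP = (20.5 − 31.4) / [(31.4 + 20.5)/2] = -10.9/25.95 = -0.420038…
Arc Ed = %ΔQ / %ΔP = (3320/12120) / (-10.9/25.95) = -0.6521…

-0.65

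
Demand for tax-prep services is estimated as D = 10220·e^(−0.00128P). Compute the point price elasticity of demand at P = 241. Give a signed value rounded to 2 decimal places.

dD/dP = −0.00128·D = -9.60925. At P = 241, D = 7507.23.
Ed = (dD/dP)·(P/D) = (-9.60925) × (241/7507.23) = -0.3084…

-0.31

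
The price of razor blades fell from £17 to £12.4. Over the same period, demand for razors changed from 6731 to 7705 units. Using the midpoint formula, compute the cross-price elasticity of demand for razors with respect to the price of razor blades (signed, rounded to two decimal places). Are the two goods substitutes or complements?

-0.43; complements

%ΔQ_{razors} = (7705 − 6731)/avg = 974/7218 = 0.134940…
%ΔP_{razor blades} = (12.4 − 17)/avg = -4.6/14.7 = -0.312925…
E_cross = (974/7218) / (-4.6/14.7) = -0.4312…
E_cross < 0 ⇒ the goods are complements.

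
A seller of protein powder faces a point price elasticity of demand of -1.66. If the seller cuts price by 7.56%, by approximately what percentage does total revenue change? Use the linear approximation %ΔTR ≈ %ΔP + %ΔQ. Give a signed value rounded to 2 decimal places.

%ΔQ ≈ Ed × %ΔP = (-1.66) × (-7.56%) = +12.5496%
%ΔTR ≈ %ΔP + %ΔQ = (-7.56%) + (+12.5496%) = +4.9896%

+4.99%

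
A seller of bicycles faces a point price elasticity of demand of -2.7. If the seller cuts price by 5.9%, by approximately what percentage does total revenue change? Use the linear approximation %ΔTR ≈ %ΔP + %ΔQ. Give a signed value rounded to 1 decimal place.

%ΔQ ≈ Ed × %ΔP = (-2.7) × (-5.9%) = +15.9300%
%ΔTR ≈ %ΔP + %ΔQ = (-5.9%) + (+15.9300%) = +10.0300%

+10.0%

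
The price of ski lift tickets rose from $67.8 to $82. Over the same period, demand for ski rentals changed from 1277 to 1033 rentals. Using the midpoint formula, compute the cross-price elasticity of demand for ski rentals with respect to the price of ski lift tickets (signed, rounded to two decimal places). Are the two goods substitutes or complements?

%ΔQ_{ski rentals} = (1033 − 1277)/avg = -244/1155 = -0.211255…
%ΔP_{ski lift tickets} = (82 − 67.8)/avg = 14.2/74.9 = 0.189586…
E_cross = (-244/1155) / (14.2/74.9) = -1.1142…
E_cross < 0 ⇒ the goods are complements.

-1.11; complements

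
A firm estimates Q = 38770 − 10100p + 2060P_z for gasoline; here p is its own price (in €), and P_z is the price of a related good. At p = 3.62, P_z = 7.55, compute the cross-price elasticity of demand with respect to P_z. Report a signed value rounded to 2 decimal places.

0.88

At the given values, Q = 38770 − 10100(3.62) + 2060(7.55) = 17761.
∂Q/∂P_z = 2060.
E = (2060) × (7.55/17761) = 0.8756…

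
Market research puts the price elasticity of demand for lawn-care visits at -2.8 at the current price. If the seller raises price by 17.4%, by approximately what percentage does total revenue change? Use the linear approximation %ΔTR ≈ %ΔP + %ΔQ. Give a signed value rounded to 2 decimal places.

-31.32%

%ΔQ ≈ Ed × %ΔP = (-2.8) × (+17.4%) = -48.7200%
%ΔTR ≈ %ΔP + %ΔQ = (+17.4%) + (-48.7200%) = -31.3200%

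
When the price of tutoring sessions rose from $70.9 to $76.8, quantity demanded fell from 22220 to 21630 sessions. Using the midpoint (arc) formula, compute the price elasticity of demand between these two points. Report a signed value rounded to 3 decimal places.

-0.337

%ΔQ = (21630 − 22220) / [(22220 + 21630)/2] = -590/21925 = -0.026909…
%ΔP = (76.8 − 70.9) / [(70.9 + 76.8)/2] = 5.9/73.85 = 0.079891…
Arc Ed = %ΔQ / %ΔP = (-590/21925) / (5.9/73.85) = -0.33683…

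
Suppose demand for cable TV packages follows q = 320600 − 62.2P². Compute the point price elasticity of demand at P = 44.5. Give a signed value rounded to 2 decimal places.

dq/dP = −2·62.2·P = -5535.8. At P = 44.5, q = 197428.45.
Ed = (dq/dP)·(P/q) = (-5535.8) × (44.5/197428.45) = -1.2477…

-1.25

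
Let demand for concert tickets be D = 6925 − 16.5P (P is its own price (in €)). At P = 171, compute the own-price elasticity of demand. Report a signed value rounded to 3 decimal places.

-0.688

At the given values, D = 6925 − 16.5(171) = 4103.5.
∂D/∂P = −16.5.
E = (-16.5) × (171/4103.5) = -0.68758…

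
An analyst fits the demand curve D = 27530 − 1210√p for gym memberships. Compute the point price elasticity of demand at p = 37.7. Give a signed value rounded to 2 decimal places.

-0.18

dD/dp = −1210/(2√p) = -98.5337. At p = 37.7, D = 20100.6.
Ed = (dD/dp)·(p/D) = (-98.5337) × (37.7/20100.6) = -0.1848…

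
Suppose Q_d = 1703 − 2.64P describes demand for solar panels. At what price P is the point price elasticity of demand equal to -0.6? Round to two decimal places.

Ed = −2.64P/(1703 − 2.64P). Set this equal to -0.6:
2.64P = 0.6·(1703 − 2.64P) ⇒ 2.64P(1 + 0.6) = 0.6·1703
P = 0.6·1703 / (2.64·1.6) = 241.9034…

241.90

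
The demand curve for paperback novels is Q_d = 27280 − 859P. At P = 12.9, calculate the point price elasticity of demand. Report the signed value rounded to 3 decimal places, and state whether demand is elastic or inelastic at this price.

dQ_d/dP = −859. At P = 12.9, Q_d = 27280 − 859(12.9) = 16198.9.
Ed = (dQ_d/dP)·(P/Q_d) = −859 × (12.9/16198.9) = -0.68406…
|Ed| = 0.684 < 1, so demand is inelastic.

-0.684; inelastic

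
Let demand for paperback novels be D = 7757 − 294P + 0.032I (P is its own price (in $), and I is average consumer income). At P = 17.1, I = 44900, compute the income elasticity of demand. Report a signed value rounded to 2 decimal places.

At the given values, D = 7757 − 294(17.1) + 0.032(44900) = 4166.4.
∂D/∂I = 0.032.
E = (0.032) × (44900/4166.4) = 0.3448…

0.34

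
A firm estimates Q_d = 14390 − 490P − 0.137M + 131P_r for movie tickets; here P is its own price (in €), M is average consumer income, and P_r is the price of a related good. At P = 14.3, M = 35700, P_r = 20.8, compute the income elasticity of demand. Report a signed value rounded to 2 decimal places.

At the given values, Q_d = 14390 − 490(14.3) − 0.137(35700) + 131(20.8) = 5216.9.
∂Q_d/∂M = -0.137.
E = (-0.137) × (35700/5216.9) = -0.9375…

-0.94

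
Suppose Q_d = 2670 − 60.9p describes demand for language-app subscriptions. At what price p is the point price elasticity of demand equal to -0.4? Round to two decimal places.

12.53

Ed = −60.9p/(2670 − 60.9p). Set this equal to -0.4:
60.9p = 0.4·(2670 − 60.9p) ⇒ 60.9p(1 + 0.4) = 0.4·2670
p = 0.4·2670 / (60.9·1.4) = 12.5263…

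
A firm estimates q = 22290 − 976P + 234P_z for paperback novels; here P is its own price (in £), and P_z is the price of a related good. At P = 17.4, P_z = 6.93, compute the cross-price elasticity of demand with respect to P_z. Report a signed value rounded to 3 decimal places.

At the given values, q = 22290 − 976(17.4) + 234(6.93) = 6929.22.
∂q/∂P_z = 234.
E = (234) × (6.93/6929.22) = 0.23402…

0.234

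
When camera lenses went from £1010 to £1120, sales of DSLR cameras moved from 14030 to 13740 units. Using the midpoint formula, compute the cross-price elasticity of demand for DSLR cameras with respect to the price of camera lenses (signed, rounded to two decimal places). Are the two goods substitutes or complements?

%ΔQ_{DSLR cameras} = (13740 − 14030)/avg = -290/13885 = -0.020885…
%ΔP_{camera lenses} = (1120 − 1010)/avg = 110/1065 = 0.103286…
E_cross = (-290/13885) / (110/1065) = -0.2022…
E_cross < 0 ⇒ the goods are complements.

-0.20; complements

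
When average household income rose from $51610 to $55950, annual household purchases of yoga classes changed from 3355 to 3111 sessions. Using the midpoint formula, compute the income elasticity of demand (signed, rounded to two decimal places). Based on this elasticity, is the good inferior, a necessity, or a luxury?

-0.94; inferior

%ΔQ = (3111 − 3355)/[( 3355 + 3111)/2] = -244/3233 = -0.075471…
%ΔIncome = (55950 − 51610)/[( 51610 + 55950)/2] = 4340/53780 = 0.080699…
E_income = (-244/3233) / (4340/53780) = -0.9352…
E_income < 0 ⇒ inferior good.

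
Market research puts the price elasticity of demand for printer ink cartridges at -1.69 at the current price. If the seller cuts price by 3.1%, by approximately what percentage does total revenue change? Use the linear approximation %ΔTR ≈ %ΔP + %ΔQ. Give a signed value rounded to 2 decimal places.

+2.14%

%ΔQ ≈ Ed × %ΔP = (-1.69) × (-3.1%) = +5.2390%
%ΔTR ≈ %ΔP + %ΔQ = (-3.1%) + (+5.2390%) = +2.1390%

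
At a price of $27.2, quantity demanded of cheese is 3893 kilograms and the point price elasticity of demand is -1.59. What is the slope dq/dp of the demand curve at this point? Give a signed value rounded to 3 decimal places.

-227.569

Ed = (dq/dp)·(p/q) ⇒ dq/dp = Ed·q/p = (-1.59)·3893/27.2 = -227.56875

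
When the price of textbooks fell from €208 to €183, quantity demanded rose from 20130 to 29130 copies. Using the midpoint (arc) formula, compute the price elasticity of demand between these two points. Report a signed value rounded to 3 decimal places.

-2.857

%ΔQ = (29130 − 20130) / [(20130 + 29130)/2] = 9000/24630 = 0.365408…
%ΔP = (183 − 208) / [(208 + 183)/2] = -25/195.5 = -0.127877…
Arc Ed = %ΔQ / %ΔP = (9000/24630) / (-25/195.5) = -2.85749…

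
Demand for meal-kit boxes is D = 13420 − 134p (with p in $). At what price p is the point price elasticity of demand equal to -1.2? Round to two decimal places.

Ed = −134p/(13420 − 134p). Set this equal to -1.2:
134p = 1.2·(13420 − 134p) ⇒ 134p(1 + 1.2) = 1.2·13420
p = 1.2·13420 / (134·2.2) = 54.6268…

54.63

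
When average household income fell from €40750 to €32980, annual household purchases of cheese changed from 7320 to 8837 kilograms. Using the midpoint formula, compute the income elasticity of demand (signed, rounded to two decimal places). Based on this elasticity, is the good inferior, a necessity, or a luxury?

-0.89; inferior

%ΔQ = (8837 − 7320)/[( 7320 + 8837)/2] = 1517/8078.5 = 0.187782…
%ΔIncome = (32980 − 40750)/[( 40750 + 32980)/2] = -7770/36865 = -0.210769…
E_income = (1517/8078.5) / (-7770/36865) = -0.8909…
E_income < 0 ⇒ inferior good.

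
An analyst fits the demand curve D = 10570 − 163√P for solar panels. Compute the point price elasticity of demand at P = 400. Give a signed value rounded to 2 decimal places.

dD/dP = −163/(2√P) = -4.075. At P = 400, D = 7310.
Ed = (dD/dP)·(P/D) = (-4.075) × (400/7310) = -0.2229…

-0.22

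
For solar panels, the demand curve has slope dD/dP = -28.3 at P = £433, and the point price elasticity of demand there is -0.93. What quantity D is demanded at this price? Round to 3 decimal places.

13176.237

Ed = (dD/dP)·(P/D) ⇒ D = (dD/dP)·P/Ed = (-28.3)·433/(-0.93) = 13176.23655…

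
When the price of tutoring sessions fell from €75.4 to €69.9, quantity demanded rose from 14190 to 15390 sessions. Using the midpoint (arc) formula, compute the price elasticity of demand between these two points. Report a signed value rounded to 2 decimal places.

-1.07

%ΔQ = (15390 − 14190) / [(14190 + 15390)/2] = 1200/14790 = 0.081135…
%ΔP = (69.9 − 75.4) / [(75.4 + 69.9)/2] = -5.5/72.65 = -0.075705…
Arc Ed = %ΔQ / %ΔP = (1200/14790) / (-5.5/72.65) = -1.0717…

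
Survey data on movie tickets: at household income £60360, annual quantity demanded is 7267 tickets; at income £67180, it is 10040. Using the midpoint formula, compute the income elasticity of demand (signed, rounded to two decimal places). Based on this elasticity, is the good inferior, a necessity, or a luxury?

%ΔQ = (10040 − 7267)/[( 7267 + 10040)/2] = 2773/8653.5 = 0.320448…
%ΔIncome = (67180 − 60360)/[( 60360 + 67180)/2] = 6820/63770 = 0.106946…
E_income = (2773/8653.5) / (6820/63770) = 2.9963…
E_income > 1 ⇒ normal good, luxury.

3.00; luxury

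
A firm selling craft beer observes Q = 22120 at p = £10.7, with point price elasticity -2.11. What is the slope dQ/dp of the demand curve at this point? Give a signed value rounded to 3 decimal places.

-4361.981

Ed = (dQ/dp)·(p/Q) ⇒ dQ/dp = Ed·Q/p = (-2.11)·22120/10.7 = -4361.98130…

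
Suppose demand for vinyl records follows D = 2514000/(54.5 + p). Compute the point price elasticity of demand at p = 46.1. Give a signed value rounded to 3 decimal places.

dD/dp = −2514000/(54.5 + p)² = -248.41. At p = 46.1, D = 24990.1.
Ed = (dD/dp)·(p/D) = (-248.41) × (46.1/24990.1) = -0.45825…

-0.458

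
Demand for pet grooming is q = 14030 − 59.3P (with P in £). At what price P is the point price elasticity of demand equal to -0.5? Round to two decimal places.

Ed = −59.3P/(14030 − 59.3P). Set this equal to -0.5:
59.3P = 0.5·(14030 − 59.3P) ⇒ 59.3P(1 + 0.5) = 0.5·14030
P = 0.5·14030 / (59.3·1.5) = 78.8645…

78.86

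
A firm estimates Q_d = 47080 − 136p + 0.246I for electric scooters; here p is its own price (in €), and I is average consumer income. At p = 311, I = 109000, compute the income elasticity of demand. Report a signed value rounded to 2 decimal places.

At the given values, Q_d = 47080 − 136(311) + 0.246(109000) = 31598.
∂Q_d/∂I = 0.246.
E = (0.246) × (109000/31598) = 0.8485…

0.85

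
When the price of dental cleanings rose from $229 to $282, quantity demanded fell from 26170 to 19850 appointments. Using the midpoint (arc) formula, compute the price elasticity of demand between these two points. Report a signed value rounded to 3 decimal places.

-1.324

%ΔQ = (19850 − 26170) / [(26170 + 19850)/2] = -6320/23010 = -0.274663…
%ΔP = (282 − 229) / [(229 + 282)/2] = 53/255.5 = 0.207436…
Arc Ed = %ΔQ / %ΔP = (-6320/23010) / (53/255.5) = -1.32408…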